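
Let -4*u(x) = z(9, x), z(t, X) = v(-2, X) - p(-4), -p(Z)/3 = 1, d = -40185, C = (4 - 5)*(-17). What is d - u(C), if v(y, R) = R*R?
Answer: -40112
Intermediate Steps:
C = 17 (C = -1*(-17) = 17)
v(y, R) = R**2
p(Z) = -3 (p(Z) = -3*1 = -3)
z(t, X) = 3 + X**2 (z(t, X) = X**2 - 1*(-3) = X**2 + 3 = 3 + X**2)
u(x) = -3/4 - x**2/4 (u(x) = -(3 + x**2)/4 = -3/4 - x**2/4)
d - u(C) = -40185 - (-3/4 - 1/4*17**2) = -40185 - (-3/4 - 1/4*289) = -40185 - (-3/4 - 289/4) = -40185 - 1*(-73) = -40185 + 73 = -40112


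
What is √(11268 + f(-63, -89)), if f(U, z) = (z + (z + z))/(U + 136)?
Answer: √60027681/73 ≈ 106.13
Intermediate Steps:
f(U, z) = 3*z/(136 + U) (f(U, z) = (z + 2*z)/(136 + U) = (3*z)/(136 + U) = 3*z/(136 + U))
√(11268 + f(-63, -89)) = √(11268 + 3*(-89)/(136 - 63)) = √(11268 + 3*(-89)/73) = √(11268 + 3*(-89)*(1/73)) = √(11268 - 267/73) = √(822297/73) = √60027681/73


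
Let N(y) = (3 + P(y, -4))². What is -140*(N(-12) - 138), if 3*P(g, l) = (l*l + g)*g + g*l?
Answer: 18060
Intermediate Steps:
P(g, l) = g*l/3 + g*(g + l²)/3 (P(g, l) = ((l*l + g)*g + g*l)/3 = ((l² + g)*g + g*l)/3 = ((g + l²)*g + g*l)/3 = (g*(g + l²) + g*l)/3 = (g*l + g*(g + l²))/3 = g*l/3 + g*(g + l²)/3)
N(y) = (3 + y*(12 + y)/3)² (N(y) = (3 + y*(y - 4 + (-4)²)/3)² = (3 + y*(y - 4 + 16)/3)² = (3 + y*(12 + y)/3)²)
-140*(N(-12) - 138) = -140*((9 - 12*(12 - 12))²/9 - 138) = -140*((9 - 12*0)²/9 - 138) = -140*((9 + 0)²/9 - 138) = -140*((⅑)*9² - 138) = -140*((⅑)*81 - 138) = -140*(9 - 138) = -140*(-129) = 18060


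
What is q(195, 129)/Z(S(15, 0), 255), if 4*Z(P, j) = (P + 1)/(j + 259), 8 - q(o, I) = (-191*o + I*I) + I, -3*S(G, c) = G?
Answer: -10528262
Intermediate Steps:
S(G, c) = -G/3
q(o, I) = 8 - I - I² + 191*o (q(o, I) = 8 - ((-191*o + I*I) + I) = 8 - ((-191*o + I²) + I) = 8 - ((I² - 191*o) + I) = 8 - (I + I² - 191*o) = 8 + (-I - I² + 191*o) = 8 - I - I² + 191*o)
Z(P, j) = (1 + P)/(4*(259 + j)) (Z(P, j) = ((P + 1)/(j + 259))/4 = ((1 + P)/(259 + j))/4 = (1 + P)/(4*(259 + j)))
q(195, 129)/Z(S(15, 0), 255) = (8 - 1*129 - 1*129² + 191*195)/(((1 - ⅓*15)/(4*(259 + 255)))) = (8 - 129 - 1*16641 + 37245)/(((¼)*(1 - 5)/514)) = (8 - 129 - 16641 + 37245)/(((¼)*(1/514)*(-4))) = 20483/(-1/514) = 20483*(-514) = -10528262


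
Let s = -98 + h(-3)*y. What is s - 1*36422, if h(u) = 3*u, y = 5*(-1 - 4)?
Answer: -36295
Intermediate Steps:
y = -25 (y = 5*(-5) = -25)
s = 127 (s = -98 + (3*(-3))*(-25) = -98 - 9*(-25) = -98 + 225 = 127)
s - 1*36422 = 127 - 1*36422 = 127 - 36422 = -36295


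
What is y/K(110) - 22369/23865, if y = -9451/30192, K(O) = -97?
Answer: -196050577/209884720 ≈ -0.93409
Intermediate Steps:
y = -9451/30192 (y = -9451*1/30192 = -9451/30192 ≈ -0.31303)
y/K(110) - 22369/23865 = -9451/30192/(-97) - 22369/23865 = -9451/30192*(-1/97) - 22369*1/23865 = 9451/2928624 - 22369/23865 = -196050577/209884720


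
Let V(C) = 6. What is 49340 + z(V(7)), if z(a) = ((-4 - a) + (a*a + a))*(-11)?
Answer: 48988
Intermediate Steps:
z(a) = 44 - 11*a² (z(a) = ((-4 - a) + (a² + a))*(-11) = ((-4 - a) + (a + a²))*(-11) = (-4 + a²)*(-11) = 44 - 11*a²)
49340 + z(V(7)) = 49340 + (44 - 11*6²) = 49340 + (44 - 11*36) = 49340 + (44 - 396) = 49340 - 352 = 48988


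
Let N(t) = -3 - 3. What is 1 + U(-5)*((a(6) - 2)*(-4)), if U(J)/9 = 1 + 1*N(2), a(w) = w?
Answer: 721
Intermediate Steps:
N(t) = -6
U(J) = -45 (U(J) = 9*(1 + 1*(-6)) = 9*(1 - 6) = 9*(-5) = -45)
1 + U(-5)*((a(6) - 2)*(-4)) = 1 - 45*(6 - 2)*(-4) = 1 - 180*(-4) = 1 - 45*(-16) = 1 + 720 = 721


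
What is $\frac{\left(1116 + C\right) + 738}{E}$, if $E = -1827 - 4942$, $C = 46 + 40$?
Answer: $- \frac{1940}{6769} \approx -0.2866$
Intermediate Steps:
$C = 86$
$E = -6769$
$\frac{\left(1116 + C\right) + 738}{E} = \frac{\left(1116 + 86\right) + 738}{-6769} = \left(1202 + 738\right) \left(- \frac{1}{6769}\right) = 1940 \left(- \frac{1}{6769}\right) = - \frac{1940}{6769}$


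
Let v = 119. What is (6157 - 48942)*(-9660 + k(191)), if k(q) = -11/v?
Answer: 49183539535/119 ≈ 4.1331e+8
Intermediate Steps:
k(q) = -11/119
(6157 - 48942)*(-9660 + k(191)) = (6157 - 48942)*(-9660 - 11/119) = -42785*(-1149551/119) = 49183539535/119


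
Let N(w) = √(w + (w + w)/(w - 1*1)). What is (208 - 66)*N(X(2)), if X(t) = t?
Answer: 142*√6 ≈ 347.83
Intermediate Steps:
N(w) = √(w + 2*w/(-1 + w)) (N(w) = √(w + (2*w)/(w - 1)) = √(w + (2*w)/(-1 + w)) = √(w + 2*w/(-1 + w)))
(208 - 66)*N(X(2)) = (208 - 66)*√(2*(1 + 2)/(-1 + 2)) = 142*√(2*3/1) = 142*√(2*1*3) = 142*√6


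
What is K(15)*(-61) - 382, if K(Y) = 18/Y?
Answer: -2276/5 ≈ -455.20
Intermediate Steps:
K(15)*(-61) - 382 = (18/15)*(-61) - 382 = (18*(1/15))*(-61) - 382 = (6/5)*(-61) - 382 = -366/5 - 382 = -2276/5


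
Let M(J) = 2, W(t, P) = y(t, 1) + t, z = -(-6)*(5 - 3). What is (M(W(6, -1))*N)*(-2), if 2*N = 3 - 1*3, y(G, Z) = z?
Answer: 0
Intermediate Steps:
z = 12 (z = -(-6)*2 = -2*(-6) = 12)
y(G, Z) = 12
W(t, P) = 12 + t
N = 0 (N = (3 - 1*3)/2 = (3 - 3)/2 = (1/2)*0 = 0)
(M(W(6, -1))*N)*(-2) = (2*0)*(-2) = 0*(-2) = 0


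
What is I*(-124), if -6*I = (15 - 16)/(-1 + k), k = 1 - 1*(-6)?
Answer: -31/9 ≈ -3.4444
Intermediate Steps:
k = 7 (k = 1 + 6 = 7)
I = 1/36 (I = -(15 - 16)/(6*(-1 + 7)) = -(-1)/(6*6) = -1/6*(-1/6) = 1/36 ≈ 0.027778)
I*(-124) = (1/36)*(-124) = -31/9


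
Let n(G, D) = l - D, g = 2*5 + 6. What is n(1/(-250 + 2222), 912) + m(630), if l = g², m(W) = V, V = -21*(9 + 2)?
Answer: -887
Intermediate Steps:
g = 16 (g = 10 + 6 = 16)
V = -231 (V = -21*11 = -231)
m(W) = -231
l = 256 (l = 16² = 256)
n(G, D) = 256 - D
n(1/(-250 + 2222), 912) + m(630) = (256 - 1*912) - 231 = (256 - 912) - 231 = -656 - 231 = -887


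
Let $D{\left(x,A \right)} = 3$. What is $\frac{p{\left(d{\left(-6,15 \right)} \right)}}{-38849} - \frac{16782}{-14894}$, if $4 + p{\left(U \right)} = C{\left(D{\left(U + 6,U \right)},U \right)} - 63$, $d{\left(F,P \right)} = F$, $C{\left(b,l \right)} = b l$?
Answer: $\frac{326614954}{289308503} \approx 1.129$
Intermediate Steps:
$p{\left(U \right)} = -67 + 3 U$ ($p{\left(U \right)} = -4 + \left(3 U - 63\right) = -4 + \left(-63 + 3 U\right) = -67 + 3 U$)
$\frac{p{\left(d{\left(-6,15 \right)} \right)}}{-38849} - \frac{16782}{-14894} = \frac{-67 + 3 \left(-6\right)}{-38849} - \frac{16782}{-14894} = \left(-67 - 18\right) \left(- \frac{1}{38849}\right) - - \frac{8391}{7447} = \left(-85\right) \left(- \frac{1}{38849}\right) + \frac{8391}{7447} = \frac{85}{38849} + \frac{8391}{7447} = \frac{326614954}{289308503}$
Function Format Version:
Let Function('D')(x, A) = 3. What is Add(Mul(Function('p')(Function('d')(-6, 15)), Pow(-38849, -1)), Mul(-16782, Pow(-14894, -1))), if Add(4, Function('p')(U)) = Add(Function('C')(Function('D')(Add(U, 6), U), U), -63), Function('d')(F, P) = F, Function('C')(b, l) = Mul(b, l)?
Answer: Rational(326614954, 289308503) ≈ 1.1290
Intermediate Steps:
Function('p')(U) = Add(-67, Mul(3, U)) (Function('p')(U) = Add(-4, Add(Mul(3, U), -63)) = Add(-4, Add(-63, Mul(3, U))) = Add(-67, Mul(3, U)))
Add(Mul(Function('p')(Function('d')(-6, 15)), Pow(-38849, -1)), Mul(-16782, Pow(-14894, -1))) = Add(Mul(Add(-67, Mul(3, -6)), Pow(-38849, -1)), Mul(-16782, Pow(-14894, -1))) = Add(Mul(Add(-67, -18), Rational(-1, 38849)), Mul(-16782, Rational(-1, 14894))) = Add(Mul(-85, Rational(-1, 38849)), Rational(8391, 7447)) = Add(Rational(85, 38849), Rational(8391, 7447)) = Rational(326614954, 289308503)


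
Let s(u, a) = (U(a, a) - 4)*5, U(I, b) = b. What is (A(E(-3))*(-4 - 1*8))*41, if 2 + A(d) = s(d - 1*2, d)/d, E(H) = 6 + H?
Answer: 1804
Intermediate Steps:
s(u, a) = -20 + 5*a (s(u, a) = (a - 4)*5 = (-4 + a)*5 = -20 + 5*a)
A(d) = -2 + (-20 + 5*d)/d
(A(E(-3))*(-4 - 1*8))*41 = ((3 - 20/(6 - 3))*(-4 - 1*8))*41 = ((3 - 20/3)*(-4 - 8))*41 = ((3 - 20*⅓)*(-12))*41 = ((3 - 20/3)*(-12))*41 = -11/3*(-12)*41 = 44*41 = 1804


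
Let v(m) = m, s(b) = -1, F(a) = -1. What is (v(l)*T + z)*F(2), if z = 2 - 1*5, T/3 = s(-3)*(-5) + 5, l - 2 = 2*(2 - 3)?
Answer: 3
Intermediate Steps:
l = 0 (l = 2 + 2*(2 - 3) = 2 + 2*(-1) = 2 - 2 = 0)
T = 30 (T = 3*(-1*(-5) + 5) = 3*(5 + 5) = 3*10 = 30)
z = -3 (z = 2 - 5 = -3)
(v(l)*T + z)*F(2) = (0*30 - 3)*(-1) = (0 - 3)*(-1) = -3*(-1) = 3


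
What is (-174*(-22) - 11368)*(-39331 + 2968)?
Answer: 274177020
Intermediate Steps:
(-174*(-22) - 11368)*(-39331 + 2968) = (3828 - 11368)*(-36363) = -7540*(-36363) = 274177020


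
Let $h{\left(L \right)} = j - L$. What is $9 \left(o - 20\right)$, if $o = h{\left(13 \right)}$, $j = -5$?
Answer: $-342$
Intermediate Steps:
$h{\left(L \right)} = -5 - L$
$o = -18$ ($o = -5 - 13 = -18$)
$9 \left(o - 20\right) = 9 \left(-18 - 20\right) = 9 \left(-38\right) = -342$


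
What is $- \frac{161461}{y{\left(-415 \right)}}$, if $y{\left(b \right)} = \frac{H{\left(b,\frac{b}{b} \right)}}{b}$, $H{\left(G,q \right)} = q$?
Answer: $67006315$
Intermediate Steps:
$y{\left(b \right)} = \frac{1}{b}$ ($y{\left(b \right)} = \frac{b \frac{1}{b}}{b} = 1 \frac{1}{b} = \frac{1}{b}$)
$- \frac{161461}{y{\left(-415 \right)}} = - \frac{161461}{\frac{1}{-415}} = - \frac{161461}{- \frac{1}{415}} = \left(-161461\right) \left(-415\right) = 67006315$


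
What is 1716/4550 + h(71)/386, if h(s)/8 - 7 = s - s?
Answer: 17638/33775 ≈ 0.52222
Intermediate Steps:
h(s) = 56 (h(s) = 56 + 8*(s - s) = 56 + 8*0 = 56 + 0 = 56)
1716/4550 + h(71)/386 = 1716/4550 + 56/386 = 1716*(1/4550) + 56*(1/386) = 66/175 + 28/193 = 17638/33775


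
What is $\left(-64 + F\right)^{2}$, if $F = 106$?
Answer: $1764$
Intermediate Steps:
$\left(-64 + F\right)^{2} = \left(-64 + 106\right)^{2} = 42^{2} = 1764$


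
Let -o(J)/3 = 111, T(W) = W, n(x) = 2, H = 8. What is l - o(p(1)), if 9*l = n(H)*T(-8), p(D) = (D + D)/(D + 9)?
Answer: 2981/9 ≈ 331.22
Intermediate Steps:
p(D) = 2*D/(9 + D) (p(D) = (2*D)/(9 + D) = 2*D/(9 + D))
o(J) = -333 (o(J) = -3*111 = -333)
l = -16/9 (l = (2*(-8))/9 = (⅑)*(-16) = -16/9 ≈ -1.7778)
l - o(p(1)) = -16/9 - 1*(-333) = -16/9 + 333 = 2981/9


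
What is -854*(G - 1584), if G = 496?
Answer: 929152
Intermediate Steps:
-854*(G - 1584) = -854*(496 - 1584) = -854*(-1088) = 929152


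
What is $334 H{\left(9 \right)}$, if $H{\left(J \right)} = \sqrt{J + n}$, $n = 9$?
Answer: $1002 \sqrt{2} \approx 1417.0$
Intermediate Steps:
$H{\left(J \right)} = \sqrt{9 + J}$ ($H{\left(J \right)} = \sqrt{J + 9} = \sqrt{9 + J}$)
$334 H{\left(9 \right)} = 334 \sqrt{9 + 9} = 334 \sqrt{18} = 334 \cdot 3 \sqrt{2} = 1002 \sqrt{2}$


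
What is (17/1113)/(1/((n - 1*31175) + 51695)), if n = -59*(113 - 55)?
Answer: 290666/1113 ≈ 261.16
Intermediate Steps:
n = -3422 (n = -59*58 = -3422)
(17/1113)/(1/((n - 1*31175) + 51695)) = (17/1113)/(1/((-3422 - 1*31175) + 51695)) = (17*(1/1113))/(1/((-3422 - 31175) + 51695)) = 17/(1113*(1/(-34597 + 51695))) = 17/(1113*(1/17098)) = (17/1113)*17098 = 290666/1113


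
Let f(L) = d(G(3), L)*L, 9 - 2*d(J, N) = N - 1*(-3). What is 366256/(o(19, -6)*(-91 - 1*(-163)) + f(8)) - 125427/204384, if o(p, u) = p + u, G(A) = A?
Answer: 778546563/1975712 ≈ 394.06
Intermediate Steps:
d(J, N) = 3 - N/2 (d(J, N) = 9/2 - (N - 1*(-3))/2 = 9/2 - (N + 3)/2 = 9/2 - (3 + N)/2 = 9/2 + (-3/2 - N/2) = 3 - N/2)
f(L) = L*(3 - L/2) (f(L) = (3 - L/2)*L = L*(3 - L/2))
366256/(o(19, -6)*(-91 - 1*(-163)) + f(8)) - 125427/204384 = 366256/((19 - 6)*(-91 - 1*(-163)) + (½)*8*(6 - 1*8)) - 125427/204384 = 366256/(13*(-91 + 163) + (½)*8*(6 - 8)) - 125427*1/204384 = 366256/(13*72 + (½)*8*(-2)) - 41809/68128 = 366256/(936 - 8) - 41809/68128 = 366256/928 - 41809/68128 = 366256*(1/928) - 41809/68128 = 22891/58 - 41809/68128 = 778546563/1975712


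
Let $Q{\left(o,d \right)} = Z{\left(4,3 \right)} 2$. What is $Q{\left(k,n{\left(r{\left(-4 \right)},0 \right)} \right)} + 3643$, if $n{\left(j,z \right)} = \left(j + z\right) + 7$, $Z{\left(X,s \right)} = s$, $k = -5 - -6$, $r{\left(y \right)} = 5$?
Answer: $3649$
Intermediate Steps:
$k = 1$ ($k = -5 + 6 = 1$)
$n{\left(j,z \right)} = 7 + j + z$
$Q{\left(o,d \right)} = 6$ ($Q{\left(o,d \right)} = 3 \cdot 2 = 6$)
$Q{\left(k,n{\left(r{\left(-4 \right)},0 \right)} \right)} + 3643 = 6 + 3643 = 3649$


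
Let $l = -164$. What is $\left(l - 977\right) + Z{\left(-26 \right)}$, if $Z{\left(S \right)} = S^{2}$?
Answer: $-465$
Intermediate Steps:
$\left(l - 977\right) + Z{\left(-26 \right)} = \left(-164 - 977\right) + \left(-26\right)^{2} = \left(-164 - 977\right) + 676 = -1141 + 676 = -465$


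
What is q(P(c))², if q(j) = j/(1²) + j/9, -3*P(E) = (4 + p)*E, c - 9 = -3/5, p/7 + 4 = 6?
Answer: 3136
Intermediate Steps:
p = 14 (p = -28 + 7*6 = -28 + 42 = 14)
c = 42/5 (c = 9 - 3/5 = 9 - 3*⅕ = 9 - ⅗ = 42/5 ≈ 8.4000)
P(E) = -6*E (P(E) = -(4 + 14)*E/3 = -6*E)
q(j) = 10*j/9 (q(j) = j/1 + j*(⅑) = j*1 + j/9 = j + j/9 = 10*j/9)
q(P(c))² = (10*(-6*42/5)/9)² = ((10/9)*(-252/5))² = (-56)² = 3136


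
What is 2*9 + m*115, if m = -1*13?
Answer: -1477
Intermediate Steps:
m = -13
2*9 + m*115 = 2*9 - 13*115 = 18 - 1495 = -1477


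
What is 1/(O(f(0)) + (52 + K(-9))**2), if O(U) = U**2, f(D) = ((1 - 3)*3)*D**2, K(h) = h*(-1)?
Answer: 1/3721 ≈ 0.00026874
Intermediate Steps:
K(h) = -h
f(D) = -6*D**2 (f(D) = (-2*3)*D**2 = -6*D**2)
1/(O(f(0)) + (52 + K(-9))**2) = 1/((-6*0**2)**2 + (52 - 1*(-9))**2) = 1/((-6*0)**2 + (52 + 9)**2) = 1/(0**2 + 61**2) = 1/(0 + 3721) = 1/3721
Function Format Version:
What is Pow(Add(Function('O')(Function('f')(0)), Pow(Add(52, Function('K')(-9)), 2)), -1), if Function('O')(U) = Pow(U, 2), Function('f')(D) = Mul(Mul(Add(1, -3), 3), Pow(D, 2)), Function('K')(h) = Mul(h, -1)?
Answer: Rational(1, 3721) ≈ 0.00026874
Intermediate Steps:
Function('K')(h) = Mul(-1, h)
Function('f')(D) = Mul(-6, Pow(D, 2)) (Function('f')(D) = Mul(Mul(-2, 3), Pow(D, 2)) = Mul(-6, Pow(D, 2)))
Pow(Add(Function('O')(Function('f')(0)), Pow(Add(52, Function('K')(-9)), 2)), -1) = Pow(Add(Pow(Mul(-6, Pow(0, 2)), 2), Pow(Add(52, Mul(-1, -9)), 2)), -1) = Pow(Add(Pow(Mul(-6, 0), 2), Pow(Add(52, 9), 2)), -1) = Pow(Add(Pow(0, 2), Pow(61, 2)), -1) = Pow(Add(0, 3721), -1) = Pow(3721, -1) = Rational(1, 3721)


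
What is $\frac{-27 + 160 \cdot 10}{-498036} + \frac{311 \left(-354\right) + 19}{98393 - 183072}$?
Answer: $\frac{64566839}{49791252} \approx 1.2968$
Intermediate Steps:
$\frac{-27 + 160 \cdot 10}{-498036} + \frac{311 \left(-354\right) + 19}{98393 - 183072} = \left(-27 + 1600\right) \left(- \frac{1}{498036}\right) + \frac{-110094 + 19}{-84679} = 1573 \left(- \frac{1}{498036}\right) - - \frac{15725}{12097} = - \frac{13}{4116} + \frac{15725}{12097} = \frac{64566839}{49791252}$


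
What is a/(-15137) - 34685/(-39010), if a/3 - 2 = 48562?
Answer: -1031683615/118098874 ≈ -8.7358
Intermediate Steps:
a = 145692 (a = 6 + 3*48562 = 6 + 145686 = 145692)
a/(-15137) - 34685/(-39010) = 145692/(-15137) - 34685/(-39010) = 145692*(-1/15137) - 34685*(-1/39010) = -145692/15137 + 6937/7802 = -1031683615/118098874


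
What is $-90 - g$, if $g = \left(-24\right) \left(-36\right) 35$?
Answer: $-30330$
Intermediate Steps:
$g = 30240$ ($g = 864 \cdot 35 = 30240$)
$-90 - g = -90 - 30240 = -30330$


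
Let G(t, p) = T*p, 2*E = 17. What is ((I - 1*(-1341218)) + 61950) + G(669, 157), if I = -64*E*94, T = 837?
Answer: 1483441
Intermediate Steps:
E = 17/2 (E = (1/2)*17 = 17/2 ≈ 8.5000)
I = -51136 (I = -64*17/2*94 = -544*94 = -51136)
G(t, p) = 837*p
((I - 1*(-1341218)) + 61950) + G(669, 157) = ((-51136 - 1*(-1341218)) + 61950) + 837*157 = ((-51136 + 1341218) + 61950) + 131409 = (1290082 + 61950) + 131409 = 1352032 + 131409 = 1483441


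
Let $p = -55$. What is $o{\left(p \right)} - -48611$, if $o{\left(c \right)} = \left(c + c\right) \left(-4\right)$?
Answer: $49051$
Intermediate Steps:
$o{\left(c \right)} = - 8 c$ ($o{\left(c \right)} = 2 c \left(-4\right) = - 8 c$)
$o{\left(p \right)} - -48611 = \left(-8\right) \left(-55\right) - -48611 = 440 + 48611 = 49051$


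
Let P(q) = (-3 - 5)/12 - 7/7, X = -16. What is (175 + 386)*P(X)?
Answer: -935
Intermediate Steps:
P(q) = -5/3 (P(q) = -8*1/12 - 7*⅐ = -⅔ - 1 = -5/3)
(175 + 386)*P(X) = (175 + 386)*(-5/3) = 561*(-5/3) = -935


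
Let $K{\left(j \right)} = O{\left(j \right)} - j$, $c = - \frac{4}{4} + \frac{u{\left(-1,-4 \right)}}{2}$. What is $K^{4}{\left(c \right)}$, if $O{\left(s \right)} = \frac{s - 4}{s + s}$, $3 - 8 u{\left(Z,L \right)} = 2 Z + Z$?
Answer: $\frac{895745041}{2560000} \approx 349.9$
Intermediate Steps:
$u{\left(Z,L \right)} = \frac{3}{8} - \frac{3 Z}{8}$ ($u{\left(Z,L \right)} = \frac{3}{8} - \frac{2 Z + Z}{8} = \frac{3}{8} - \frac{3 Z}{8}$)
$O{\left(s \right)} = \frac{-4 + s}{2 s}$
$c = - \frac{5}{8}$ ($c = - \frac{4}{4} + \frac{\frac{3}{8} - - \frac{3}{8}}{2} = \left(-4\right) \frac{1}{4} + \left(\frac{3}{8} + \frac{3}{8}\right) \frac{1}{2} = -1 + \frac{3}{4} \cdot \frac{1}{2} = -1 + \frac{3}{8} = - \frac{5}{8} \approx -0.625$)
$K{\left(j \right)} = - j + \frac{-4 + j}{2 j}$ ($K{\left(j \right)} = \frac{-4 + j}{2 j} - j = - j + \frac{-4 + j}{2 j}$)
$K^{4}{\left(c \right)} = \left(\frac{1}{2} - - \frac{5}{8} - \frac{2}{- \frac{5}{8}}\right)^{4} = \left(\frac{1}{2} + \frac{5}{8} - - \frac{16}{5}\right)^{4} = \left(\frac{1}{2} + \frac{5}{8} + \frac{16}{5}\right)^{4} = \left(\frac{173}{40}\right)^{4} = \frac{895745041}{2560000}$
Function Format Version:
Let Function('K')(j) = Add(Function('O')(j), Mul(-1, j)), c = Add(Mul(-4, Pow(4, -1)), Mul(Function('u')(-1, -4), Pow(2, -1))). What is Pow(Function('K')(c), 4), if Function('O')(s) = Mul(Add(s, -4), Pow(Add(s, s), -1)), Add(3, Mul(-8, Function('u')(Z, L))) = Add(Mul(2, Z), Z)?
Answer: Rational(895745041, 2560000) ≈ 349.90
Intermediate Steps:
Function('u')(Z, L) = Add(Rational(3, 8), Mul(Rational(-3, 8), Z)) (Function('u')(Z, L) = Add(Rational(3, 8), Mul(Rational(-1, 8), Add(Mul(2, Z), Z))) = Add(Rational(3, 8), Mul(Rational(-1, 8), Mul(3, Z))) = Add(Rational(3, 8), Mul(Rational(-3, 8), Z)))
Function('O')(s) = Mul(Rational(1, 2), Pow(s, -1), Add(-4, s)) (Function('O')(s) = Mul(Add(-4, s), Pow(Mul(2, s), -1)) = Mul(Add(-4, s), Mul(Rational(1, 2), Pow(s, -1))) = Mul(Rational(1, 2), Pow(s, -1), Add(-4, s)))
c = Rational(-5, 8) (c = Add(Mul(-4, Pow(4, -1)), Mul(Add(Rational(3, 8), Mul(Rational(-3, 8), -1)), Pow(2, -1))) = Add(Mul(-4, Rational(1, 4)), Mul(Add(Rational(3, 8), Rational(3, 8)), Rational(1, 2))) = Add(-1, Mul(Rational(3, 4), Rational(1, 2))) = Add(-1, Rational(3, 8)) = Rational(-5, 8) ≈ -0.62500)
Function('K')(j) = Add(Mul(-1, j), Mul(Rational(1, 2), Pow(j, -1), Add(-4, j))) (Function('K')(j) = Add(Mul(Rational(1, 2), Pow(j, -1), Add(-4, j)), Mul(-1, j)) = Add(Mul(-1, j), Mul(Rational(1, 2), Pow(j, -1), Add(-4, j))))
Pow(Function('K')(c), 4) = Pow(Add(Rational(1, 2), Mul(-1, Rational(-5, 8)), Mul(-2, Pow(Rational(-5, 8), -1))), 4) = Pow(Add(Rational(1, 2), Rational(5, 8), Mul(-2, Rational(-8, 5))), 4) = Pow(Add(Rational(1, 2), Rational(5, 8), Rational(16, 5)), 4) = Pow(Rational(173, 40), 4) = Rational(895745041, 2560000)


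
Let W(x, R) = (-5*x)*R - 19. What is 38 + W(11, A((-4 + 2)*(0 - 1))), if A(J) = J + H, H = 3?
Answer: -256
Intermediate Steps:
A(J) = 3 + J (A(J) = J + 3 = 3 + J)
W(x, R) = -19 - 5*R*x (W(x, R) = -5*R*x - 19 = -19 - 5*R*x)
38 + W(11, A((-4 + 2)*(0 - 1))) = 38 + (-19 - 5*(3 + (-4 + 2)*(0 - 1))*11) = 38 + (-19 - 5*(3 - 2*(-1))*11) = 38 + (-19 - 5*(3 + 2)*11) = 38 + (-19 - 5*5*11) = 38 + (-19 - 275) = 38 - 294 = -256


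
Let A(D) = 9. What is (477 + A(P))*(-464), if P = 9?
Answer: -225504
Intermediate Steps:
(477 + A(P))*(-464) = (477 + 9)*(-464) = 486*(-464) = -225504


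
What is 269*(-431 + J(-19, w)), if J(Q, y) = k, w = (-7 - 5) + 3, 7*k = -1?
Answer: -811842/7 ≈ -1.1598e+5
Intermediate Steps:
k = -⅐ (k = (⅐)*(-1) = -⅐ ≈ -0.14286)
w = -9 (w = -12 + 3 = -9)
J(Q, y) = -⅐
269*(-431 + J(-19, w)) = 269*(-431 - ⅐) = 269*(-3018/7) = -811842/7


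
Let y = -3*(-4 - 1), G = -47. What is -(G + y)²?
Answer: -1024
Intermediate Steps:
y = 15 (y = -3*(-5) = 15)
-(G + y)² = -(-47 + 15)² = -1*(-32)² = -1*1024 = -1024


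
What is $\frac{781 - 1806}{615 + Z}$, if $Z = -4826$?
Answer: $\frac{1025}{4211} \approx 0.24341$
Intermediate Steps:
$\frac{781 - 1806}{615 + Z} = \frac{781 - 1806}{615 - 4826} = - \frac{1025}{-4211} = \left(-1025\right) \left(- \frac{1}{4211}\right) = \frac{1025}{4211}$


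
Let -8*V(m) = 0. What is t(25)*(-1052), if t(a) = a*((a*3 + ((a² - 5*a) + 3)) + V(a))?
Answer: -15201400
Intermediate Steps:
V(m) = 0 (V(m) = -⅛*0 = 0)
t(a) = a*(3 + a² - 2*a) (t(a) = a*((a*3 + ((a² - 5*a) + 3)) + 0) = a*((3*a + (3 + a² - 5*a)) + 0) = a*((3 + a² - 2*a) + 0) = a*(3 + a² - 2*a))
t(25)*(-1052) = (25*(3 + 25² - 2*25))*(-1052) = (25*(3 + 625 - 50))*(-1052) = (25*578)*(-1052) = 14450*(-1052) = -15201400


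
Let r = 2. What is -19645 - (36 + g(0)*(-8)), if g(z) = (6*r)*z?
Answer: -19681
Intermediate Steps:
g(z) = 12*z (g(z) = (6*2)*z = 12*z)
-19645 - (36 + g(0)*(-8)) = -19645 - (36 + (12*0)*(-8)) = -19645 - (36 + 0*(-8)) = -19645 - (36 + 0) = -19645 - 1*36 = -19645 - 36 = -19681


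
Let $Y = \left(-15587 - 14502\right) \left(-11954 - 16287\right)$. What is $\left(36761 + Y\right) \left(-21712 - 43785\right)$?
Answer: $-55658054414370$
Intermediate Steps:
$Y = 849743449$ ($Y = \left(-30089\right) \left(-28241\right) = 849743449$)
$\left(36761 + Y\right) \left(-21712 - 43785\right) = \left(36761 + 849743449\right) \left(-21712 - 43785\right) = 849780210 \left(-65497\right) = -55658054414370$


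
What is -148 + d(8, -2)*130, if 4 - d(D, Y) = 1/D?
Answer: 1423/4 ≈ 355.75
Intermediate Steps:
d(D, Y) = 4 - 1/D
-148 + d(8, -2)*130 = -148 + (4 - 1/8)*130 = -148 + (4 - 1*⅛)*130 = -148 + (4 - ⅛)*130 = -148 + (31/8)*130 = -148 + 2015/4 = 1423/4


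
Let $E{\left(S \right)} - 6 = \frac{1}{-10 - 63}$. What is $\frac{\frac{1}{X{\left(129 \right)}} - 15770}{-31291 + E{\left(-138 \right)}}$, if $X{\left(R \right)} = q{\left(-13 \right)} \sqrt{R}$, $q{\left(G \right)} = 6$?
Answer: $\frac{575605}{1141903} - \frac{73 \sqrt{129}}{1767665844} \approx 0.50408$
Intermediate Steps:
$E{\left(S \right)} = \frac{437}{73}$ ($E{\left(S \right)} = 6 + \frac{1}{-10 - 63} = 6 + \frac{1}{-73} = 6 - \frac{1}{73} = \frac{437}{73}$)
$X{\left(R \right)} = 6 \sqrt{R}$
$\frac{\frac{1}{X{\left(129 \right)}} - 15770}{-31291 + E{\left(-138 \right)}} = \frac{\frac{1}{6 \sqrt{129}} - 15770}{-31291 + \frac{437}{73}} = \frac{\frac{\sqrt{129}}{774} - 15770}{- \frac{2283806}{73}} = \left(-15770 + \frac{\sqrt{129}}{774}\right) \left(- \frac{73}{2283806}\right) = \frac{575605}{1141903} - \frac{73 \sqrt{129}}{1767665844}$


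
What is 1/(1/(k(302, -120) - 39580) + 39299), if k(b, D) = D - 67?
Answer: 39767/1562803332 ≈ 2.5446e-5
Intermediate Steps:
k(b, D) = -67 + D
1/(1/(k(302, -120) - 39580) + 39299) = 1/(1/((-67 - 120) - 39580) + 39299) = 1/(1/(-187 - 39580) + 39299) = 1/(1/(-39767) + 39299) = 1/(-1/39767 + 39299) = 1/(1562803332/39767) = 39767/1562803332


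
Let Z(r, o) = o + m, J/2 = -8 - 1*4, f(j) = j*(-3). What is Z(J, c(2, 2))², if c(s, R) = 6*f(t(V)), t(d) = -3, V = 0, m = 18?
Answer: 5184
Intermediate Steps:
f(j) = -3*j
J = -24 (J = 2*(-8 - 1*4) = 2*(-8 - 4) = 2*(-12) = -24)
c(s, R) = 54 (c(s, R) = 6*(-3*(-3)) = 6*9 = 54)
Z(r, o) = 18 + o (Z(r, o) = o + 18 = 18 + o)
Z(J, c(2, 2))² = (18 + 54)² = 72² = 5184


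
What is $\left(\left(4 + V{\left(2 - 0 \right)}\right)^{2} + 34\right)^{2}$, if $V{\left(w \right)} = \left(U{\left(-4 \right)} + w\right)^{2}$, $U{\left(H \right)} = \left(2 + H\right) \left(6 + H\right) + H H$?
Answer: $1602721156$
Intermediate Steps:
$U{\left(H \right)} = H^{2} + \left(2 + H\right) \left(6 + H\right)$ ($U{\left(H \right)} = \left(2 + H\right) \left(6 + H\right) + H^{2} = H^{2} + \left(2 + H\right) \left(6 + H\right)$)
$V{\left(w \right)} = \left(12 + w\right)^{2}$ ($V{\left(w \right)} = \left(\left(12 + 2 \left(-4\right)^{2} + 8 \left(-4\right)\right) + w\right)^{2} = \left(\left(12 + 2 \cdot 16 - 32\right) + w\right)^{2} = \left(\left(12 + 32 - 32\right) + w\right)^{2} = \left(12 + w\right)^{2}$)
$\left(\left(4 + V{\left(2 - 0 \right)}\right)^{2} + 34\right)^{2} = \left(\left(4 + \left(12 + \left(2 - 0\right)\right)^{2}\right)^{2} + 34\right)^{2} = \left(\left(4 + \left(12 + \left(2 + 0\right)\right)^{2}\right)^{2} + 34\right)^{2} = \left(\left(4 + \left(12 + 2\right)^{2}\right)^{2} + 34\right)^{2} = \left(\left(4 + 14^{2}\right)^{2} + 34\right)^{2} = \left(\left(4 + 196\right)^{2} + 34\right)^{2} = \left(200^{2} + 34\right)^{2} = \left(40000 + 34\right)^{2} = 40034^{2} = 1602721156$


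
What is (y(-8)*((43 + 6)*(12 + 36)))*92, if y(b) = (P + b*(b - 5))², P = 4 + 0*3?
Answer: 2523902976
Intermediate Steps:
P = 4 (P = 4 + 0 = 4)
y(b) = (4 + b*(-5 + b))² (y(b) = (4 + b*(b - 5))² = (4 + b*(-5 + b))²)
(y(-8)*((43 + 6)*(12 + 36)))*92 = ((4 + (-8)² - 5*(-8))²*((43 + 6)*(12 + 36)))*92 = ((4 + 64 + 40)²*(49*48))*92 = (108²*2352)*92 = (11664*2352)*92 = 27433728*92 = 2523902976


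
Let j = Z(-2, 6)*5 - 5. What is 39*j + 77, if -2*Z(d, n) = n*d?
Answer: 1052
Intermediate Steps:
Z(d, n) = -d*n/2 (Z(d, n) = -n*d/2 = -d*n/2)
j = 25 (j = -1/2*(-2)*6*5 - 5 = 6*5 - 5 = 30 - 5 = 25)
39*j + 77 = 39*25 + 77 = 975 + 77 = 1052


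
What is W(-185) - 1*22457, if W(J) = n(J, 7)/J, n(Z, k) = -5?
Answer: -830908/37 ≈ -22457.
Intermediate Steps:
W(J) = -5/J
W(-185) - 1*22457 = -5/(-185) - 1*22457 = -5*(-1/185) - 22457 = 1/37 - 22457 = -830908/37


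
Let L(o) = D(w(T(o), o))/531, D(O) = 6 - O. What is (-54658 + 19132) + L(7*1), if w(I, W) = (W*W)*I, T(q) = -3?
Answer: -2096017/59 ≈ -35526.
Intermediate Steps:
w(I, W) = I*W² (w(I, W) = W²*I = I*W²)
L(o) = 2/177 + o²/177 (L(o) = (6 - (-3)*o²)/531 = (6 + 3*o²)*(1/531) = 2/177 + o²/177)
(-54658 + 19132) + L(7*1) = (-54658 + 19132) + (2/177 + (7*1)²/177) = -35526 + (2/177 + (1/177)*7²) = -35526 + (2/177 + (1/177)*49) = -35526 + (2/177 + 49/177) = -35526 + 17/59 = -2096017/59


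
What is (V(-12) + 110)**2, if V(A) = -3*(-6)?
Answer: 16384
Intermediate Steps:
V(A) = 18
(V(-12) + 110)**2 = (18 + 110)**2 = 128**2 = 16384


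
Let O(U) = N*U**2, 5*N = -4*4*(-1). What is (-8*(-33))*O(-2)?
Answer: 16896/5 ≈ 3379.2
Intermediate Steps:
N = 16/5 (N = (-4*4*(-1))/5 = (-16*(-1))/5 = (1/5)*16 = 16/5 ≈ 3.2000)
O(U) = 16*U**2/5
(-8*(-33))*O(-2) = (-8*(-33))*((16/5)*(-2)**2) = 264*((16/5)*4) = 264*(64/5) = 16896/5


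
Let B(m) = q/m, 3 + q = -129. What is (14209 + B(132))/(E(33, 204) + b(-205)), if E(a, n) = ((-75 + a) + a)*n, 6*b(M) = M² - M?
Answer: 42624/15607 ≈ 2.7311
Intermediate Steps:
q = -132 (q = -3 - 129 = -132)
b(M) = -M/6 + M²/6 (b(M) = (M² - M)/6 = -M/6 + M²/6)
B(m) = -132/m
E(a, n) = n*(-75 + 2*a) (E(a, n) = (-75 + 2*a)*n = n*(-75 + 2*a))
(14209 + B(132))/(E(33, 204) + b(-205)) = (14209 - 132/132)/(204*(-75 + 2*33) + (⅙)*(-205)*(-1 - 205)) = (14209 - 132*1/132)/(204*(-75 + 66) + (⅙)*(-205)*(-206)) = (14209 - 1)/(204*(-9) + 21115/3) = 14208/(-1836 + 21115/3) = 14208/(15607/3) = 14208*(3/15607) = 42624/15607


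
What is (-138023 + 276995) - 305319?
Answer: -166347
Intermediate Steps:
(-138023 + 276995) - 305319 = 138972 - 305319 = -166347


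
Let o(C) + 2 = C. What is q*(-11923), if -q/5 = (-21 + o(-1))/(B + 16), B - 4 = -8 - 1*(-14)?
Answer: -715380/13 ≈ -55029.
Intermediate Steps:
o(C) = -2 + C
B = 10 (B = 4 + (-8 - 1*(-14)) = 4 + (-8 + 14) = 4 + 6 = 10)
q = 60/13 (q = -5*(-21 + (-2 - 1))/(10 + 16) = -5*(-21 - 3)/26 = -(-120)/26 = -5*(-12/13) = 60/13 ≈ 4.6154)
q*(-11923) = (60/13)*(-11923) = -715380/13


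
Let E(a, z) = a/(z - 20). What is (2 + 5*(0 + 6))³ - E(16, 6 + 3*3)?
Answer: 163856/5 ≈ 32771.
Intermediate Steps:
E(a, z) = a/(-20 + z)
(2 + 5*(0 + 6))³ - E(16, 6 + 3*3) = (2 + 5*(0 + 6))³ - 16/(-20 + (6 + 3*3)) = (2 + 5*6)³ - 16/(-20 + (6 + 9)) = (2 + 30)³ - 16/(-20 + 15) = 32³ - 16/(-5) = 32768 - 16*(-1)/5 = 32768 - 1*(-16/5) = 32768 + 16/5 = 163856/5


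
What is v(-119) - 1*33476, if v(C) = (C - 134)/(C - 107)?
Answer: -7565323/226 ≈ -33475.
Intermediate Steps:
v(C) = (-134 + C)/(-107 + C)
v(-119) - 1*33476 = (-134 - 119)/(-107 - 119) - 1*33476 = -253/(-226) - 33476 = -1/226*(-253) - 33476 = 253/226 - 33476 = -7565323/226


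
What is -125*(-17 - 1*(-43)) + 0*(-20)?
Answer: -3250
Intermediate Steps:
-125*(-17 - 1*(-43)) + 0*(-20) = -125*(-17 + 43) + 0 = -125*26 + 0 = -3250 + 0 = -3250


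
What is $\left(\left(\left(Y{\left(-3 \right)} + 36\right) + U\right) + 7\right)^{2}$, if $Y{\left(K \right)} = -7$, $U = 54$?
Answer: $8100$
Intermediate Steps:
$\left(\left(\left(Y{\left(-3 \right)} + 36\right) + U\right) + 7\right)^{2} = \left(\left(\left(-7 + 36\right) + 54\right) + 7\right)^{2} = \left(\left(29 + 54\right) + 7\right)^{2} = \left(83 + 7\right)^{2} = 90^{2} = 8100$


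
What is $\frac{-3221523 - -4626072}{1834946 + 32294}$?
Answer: $\frac{1404549}{1867240} \approx 0.75221$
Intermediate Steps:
$\frac{-3221523 - -4626072}{1834946 + 32294} = \frac{-3221523 + 4626072}{1867240} = 1404549 \cdot \frac{1}{1867240} = \frac{1404549}{1867240}$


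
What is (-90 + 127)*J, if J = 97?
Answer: 3589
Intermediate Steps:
(-90 + 127)*J = (-90 + 127)*97 = 37*97 = 3589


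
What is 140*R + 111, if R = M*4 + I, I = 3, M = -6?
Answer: -2829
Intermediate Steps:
R = -21 (R = -6*4 + 3 = -24 + 3 = -21)
140*R + 111 = 140*(-21) + 111 = -2940 + 111 = -2829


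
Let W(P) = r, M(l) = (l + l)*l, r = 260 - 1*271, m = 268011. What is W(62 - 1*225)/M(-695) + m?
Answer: 258912026539/966050 ≈ 2.6801e+5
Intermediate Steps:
r = -11 (r = 260 - 271 = -11)
M(l) = 2*l² (M(l) = (2*l)*l = 2*l²)
W(P) = -11
W(62 - 1*225)/M(-695) + m = -11/(2*(-695)²) + 268011 = -11/(2*483025) + 268011 = -11/966050 + 268011 = 258912026539/966050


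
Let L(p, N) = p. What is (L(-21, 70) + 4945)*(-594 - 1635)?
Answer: -10975596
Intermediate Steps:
(L(-21, 70) + 4945)*(-594 - 1635) = (-21 + 4945)*(-594 - 1635) = 4924*(-2229) = -10975596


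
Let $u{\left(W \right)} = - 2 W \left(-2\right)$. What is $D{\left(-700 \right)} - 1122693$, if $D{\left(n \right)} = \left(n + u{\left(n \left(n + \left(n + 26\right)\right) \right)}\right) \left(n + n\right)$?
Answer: $-5386222693$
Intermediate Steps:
$u{\left(W \right)} = 4 W$
$D{\left(n \right)} = 2 n \left(n + 4 n \left(26 + 2 n\right)\right)$ ($D{\left(n \right)} = \left(n + 4 n \left(n + \left(n + 26\right)\right)\right) \left(n + n\right) = \left(n + 4 n \left(n + \left(26 + n\right)\right)\right) 2 n = \left(n + 4 n \left(26 + 2 n\right)\right) 2 n = 2 n \left(n + 4 n \left(26 + 2 n\right)\right)$)
$D{\left(-700 \right)} - 1122693 = \left(-700\right)^{2} \left(210 + 16 \left(-700\right)\right) - 1122693 = 490000 \left(210 - 11200\right) - 1122693 = 490000 \left(-10990\right) - 1122693 = -5385100000 - 1122693 = -5386222693$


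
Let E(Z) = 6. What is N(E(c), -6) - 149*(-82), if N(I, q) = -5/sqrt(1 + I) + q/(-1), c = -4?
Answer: 12224 - 5*sqrt(7)/7 ≈ 12222.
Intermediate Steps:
N(I, q) = -q - 5/sqrt(1 + I) (N(I, q) = -5/sqrt(1 + I) + q*(-1) = -5/sqrt(1 + I) - q = -q - 5/sqrt(1 + I))
N(E(c), -6) - 149*(-82) = (-1*(-6) - 5/sqrt(1 + 6)) - 149*(-82) = (6 - 5*sqrt(7)/7) + 12218 = 12224 - 5*sqrt(7)/7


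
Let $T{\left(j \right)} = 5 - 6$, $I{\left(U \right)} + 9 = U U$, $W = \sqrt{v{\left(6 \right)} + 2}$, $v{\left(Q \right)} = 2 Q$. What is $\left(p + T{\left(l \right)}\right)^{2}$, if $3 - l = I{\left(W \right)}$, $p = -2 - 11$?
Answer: $196$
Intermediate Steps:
$W = \sqrt{14}$ ($W = \sqrt{2 \cdot 6 + 2} = \sqrt{12 + 2} = \sqrt{14} \approx 3.7417$)
$I{\left(U \right)} = -9 + U^{2}$ ($I{\left(U \right)} = -9 + U U = -9 + U^{2}$)
$p = -13$ ($p = -2 - 11 = -13$)
$l = -2$ ($l = 3 - \left(-9 + \left(\sqrt{14}\right)^{2}\right) = 3 - \left(-9 + 14\right) = 3 - 5 = -2$)
$T{\left(j \right)} = -1$ ($T{\left(j \right)} = 5 - 6 = -1$)
$\left(p + T{\left(l \right)}\right)^{2} = \left(-13 - 1\right)^{2} = \left(-14\right)^{2} = 196$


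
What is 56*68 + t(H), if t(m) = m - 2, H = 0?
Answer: 3806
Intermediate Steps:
t(m) = -2 + m
56*68 + t(H) = 56*68 + (-2 + 0) = 3808 - 2 = 3806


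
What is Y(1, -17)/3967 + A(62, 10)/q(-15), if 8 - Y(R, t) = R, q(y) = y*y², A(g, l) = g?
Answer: -222329/13388625 ≈ -0.016606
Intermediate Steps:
q(y) = y³
Y(R, t) = 8 - R
Y(1, -17)/3967 + A(62, 10)/q(-15) = (8 - 1*1)/3967 + 62/((-15)³) = (8 - 1)*(1/3967) + 62/(-3375) = 7*(1/3967) + 62*(-1/3375) = 7/3967 - 62/3375 = -222329/13388625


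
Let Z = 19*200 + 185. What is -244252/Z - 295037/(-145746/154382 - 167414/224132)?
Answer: 14842333345254106/85098730555 ≈ 1.7441e+5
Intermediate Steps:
Z = 3985 (Z = 3800 + 185 = 3985)
-244252/Z - 295037/(-145746/154382 - 167414/224132) = -244252/3985 - 295037/(-145746/154382 - 167414/224132) = -244252*1/3985 - 295037/(-145746*1/154382 - 167414*1/224132) = -244252/3985 - 295037/(-72873/77191 - 611/818) = -244252/3985 - 295037/(-106773815/63142238) = -244252/3985 - 295037*(-63142238/106773815) = -244252/3985 + 18629296472806/106773815 = 14842333345254106/85098730555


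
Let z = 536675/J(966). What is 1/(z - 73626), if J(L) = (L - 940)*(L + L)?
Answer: -50232/3697844557 ≈ -1.3584e-5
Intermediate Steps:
J(L) = 2*L*(-940 + L) (J(L) = (-940 + L)*(2*L) = 2*L*(-940 + L))
z = 536675/50232 (z = 536675/((2*966*(-940 + 966))) = 536675/((2*966*26)) = 536675/50232 ≈ 10.684)
1/(z - 73626) = 1/(536675/50232 - 73626) = 1/(-3697844557/50232) = -50232/3697844557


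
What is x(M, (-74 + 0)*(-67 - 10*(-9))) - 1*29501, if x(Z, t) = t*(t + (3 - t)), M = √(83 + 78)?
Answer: -34607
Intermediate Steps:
M = √161 ≈ 12.689
x(Z, t) = 3*t (x(Z, t) = t*3 = 3*t)
x(M, (-74 + 0)*(-67 - 10*(-9))) - 1*29501 = 3*((-74 + 0)*(-67 - 10*(-9))) - 1*29501 = 3*(-74*(-67 + 90)) - 29501 = 3*(-74*23) - 29501 = 3*(-1702) - 29501 = -5106 - 29501 = -34607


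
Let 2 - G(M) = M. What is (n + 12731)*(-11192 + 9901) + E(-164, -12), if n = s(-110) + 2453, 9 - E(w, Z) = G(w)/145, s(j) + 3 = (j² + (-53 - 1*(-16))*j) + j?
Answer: -5848157856/145 ≈ -4.0332e+7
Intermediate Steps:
G(M) = 2 - M
s(j) = -3 + j² - 36*j (s(j) = -3 + ((j² + (-53 - 1*(-16))*j) + j) = -3 + ((j² + (-53 + 16)*j) + j) = -3 + ((j² - 37*j) + j) = -3 + (j² - 36*j) = -3 + j² - 36*j)
E(w, Z) = 1303/145 + w/145 (E(w, Z) = 9 - (2 - w)/145 = 9 - (2/145 - w/145) = 9 + (-2/145 + w/145) = 1303/145 + w/145)
n = 18510 (n = (-3 + (-110)² - 36*(-110)) + 2453 = (-3 + 12100 + 3960) + 2453 = 16057 + 2453 = 18510)
(n + 12731)*(-11192 + 9901) + E(-164, -12) = (18510 + 12731)*(-11192 + 9901) + (1303/145 + (1/145)*(-164)) = 31241*(-1291) + (1303/145 - 164/145) = -40332131 + 1139/145 = -5848157856/145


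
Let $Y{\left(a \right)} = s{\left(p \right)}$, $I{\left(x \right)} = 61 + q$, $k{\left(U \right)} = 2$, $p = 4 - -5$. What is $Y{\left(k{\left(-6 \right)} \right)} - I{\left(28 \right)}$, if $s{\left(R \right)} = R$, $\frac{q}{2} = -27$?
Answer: $2$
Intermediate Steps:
$q = -54$ ($q = 2 \left(-27\right) = -54$)
$p = 9$ ($p = 4 + 5 = 9$)
$I{\left(x \right)} = 7$ ($I{\left(x \right)} = 61 - 54 = 7$)
$Y{\left(a \right)} = 9$
$Y{\left(k{\left(-6 \right)} \right)} - I{\left(28 \right)} = 9 - 7 = 2$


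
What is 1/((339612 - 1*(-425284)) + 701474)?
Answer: 1/1466370 ≈ 6.8196e-7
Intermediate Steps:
1/((339612 - 1*(-425284)) + 701474) = 1/((339612 + 425284) + 701474) = 1/(764896 + 701474) = 1/1466370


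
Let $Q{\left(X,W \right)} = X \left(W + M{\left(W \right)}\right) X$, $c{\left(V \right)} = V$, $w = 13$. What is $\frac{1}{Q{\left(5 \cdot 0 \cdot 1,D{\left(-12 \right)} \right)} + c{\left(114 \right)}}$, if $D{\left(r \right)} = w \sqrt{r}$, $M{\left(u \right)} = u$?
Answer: $\frac{1}{114} \approx 0.0087719$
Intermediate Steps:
$D{\left(r \right)} = 13 \sqrt{r}$
$Q{\left(X,W \right)} = 2 W X^{2}$ ($Q{\left(X,W \right)} = X \left(W + W\right) X = X 2 W X = 2 W X^{2}$)
$\frac{1}{Q{\left(5 \cdot 0 \cdot 1,D{\left(-12 \right)} \right)} + c{\left(114 \right)}} = \frac{1}{2 \cdot 13 \sqrt{-12} \left(5 \cdot 0 \cdot 1\right)^{2} + 114} = \frac{1}{2 \cdot 13 \cdot 2 i \sqrt{3} \left(0 \cdot 1\right)^{2} + 114} = \frac{1}{2 \cdot 26 i \sqrt{3} \cdot 0^{2} + 114} = \frac{1}{2 \cdot 26 i \sqrt{3} \cdot 0 + 114} = \frac{1}{0 + 114} = \frac{1}{114}$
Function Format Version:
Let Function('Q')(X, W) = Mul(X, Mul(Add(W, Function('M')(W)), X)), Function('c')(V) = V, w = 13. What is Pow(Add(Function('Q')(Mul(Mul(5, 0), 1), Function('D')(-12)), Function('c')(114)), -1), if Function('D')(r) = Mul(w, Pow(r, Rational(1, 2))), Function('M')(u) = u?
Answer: Rational(1, 114) ≈ 0.0087719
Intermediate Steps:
Function('D')(r) = Mul(13, Pow(r, Rational(1, 2)))
Function('Q')(X, W) = Mul(2, W, Pow(X, 2)) (Function('Q')(X, W) = Mul(X, Mul(Add(W, W), X)) = Mul(X, Mul(Mul(2, W), X)) = Mul(X, Mul(2, W, X)) = Mul(2, W, Pow(X, 2)))
Pow(Add(Function('Q')(Mul(Mul(5, 0), 1), Function('D')(-12)), Function('c')(114)), -1) = Pow(Add(Mul(2, Mul(13, Pow(-12, Rational(1, 2))), Pow(Mul(Mul(5, 0), 1), 2)), 114), -1) = Pow(Add(Mul(2, Mul(13, Mul(2, I, Pow(3, Rational(1, 2)))), Pow(Mul(0, 1), 2)), 114), -1) = Pow(Add(Mul(2, Mul(26, I, Pow(3, Rational(1, 2))), Pow(0, 2)), 114), -1) = Pow(Add(Mul(2, Mul(26, I, Pow(3, Rational(1, 2))), 0), 114), -1) = Pow(Add(0, 114), -1) = Pow(114, -1) = Rational(1, 114)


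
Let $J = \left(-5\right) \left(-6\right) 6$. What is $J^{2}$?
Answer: $32400$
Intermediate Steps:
$J = 180$ ($J = 30 \cdot 6 = 180$)
$J^{2} = 180^{2} = 32400$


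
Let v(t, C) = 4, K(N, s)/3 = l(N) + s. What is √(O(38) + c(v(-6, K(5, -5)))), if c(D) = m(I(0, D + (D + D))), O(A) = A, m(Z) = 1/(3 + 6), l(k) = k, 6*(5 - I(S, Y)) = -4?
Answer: 7*√7/3 ≈ 6.1734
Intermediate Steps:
I(S, Y) = 17/3 (I(S, Y) = 5 - ⅙*(-4) = 5 + ⅔ = 17/3)
K(N, s) = 3*N + 3*s (K(N, s) = 3*(N + s) = 3*N + 3*s)
m(Z) = ⅑ (m(Z) = 1/9 = ⅑)
c(D) = ⅑
√(O(38) + c(v(-6, K(5, -5)))) = √(38 + ⅑) = √(343/9) = 7*√7/3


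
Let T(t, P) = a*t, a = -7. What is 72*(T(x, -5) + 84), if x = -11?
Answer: 11592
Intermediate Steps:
T(t, P) = -7*t
72*(T(x, -5) + 84) = 72*(-7*(-11) + 84) = 72*(77 + 84) = 72*161 = 11592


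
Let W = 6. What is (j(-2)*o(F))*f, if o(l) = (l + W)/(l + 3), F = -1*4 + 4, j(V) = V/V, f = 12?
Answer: 24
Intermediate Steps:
j(V) = 1
F = 0 (F = -4 + 4 = 0)
o(l) = (6 + l)/(3 + l) (o(l) = (l + 6)/(l + 3) = (6 + l)/(3 + l))
(j(-2)*o(F))*f = (1*((6 + 0)/(3 + 0)))*12 = (1*(6/3))*12 = (1*((⅓)*6))*12 = (1*2)*12 = 2*12 = 24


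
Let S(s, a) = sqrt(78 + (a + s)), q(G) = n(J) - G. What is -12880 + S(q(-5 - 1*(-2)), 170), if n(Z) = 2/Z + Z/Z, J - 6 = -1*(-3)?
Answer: -12880 + sqrt(2270)/3 ≈ -12864.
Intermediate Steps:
J = 9 (J = 6 - 1*(-3) = 6 + 3 = 9)
n(Z) = 1 + 2/Z (n(Z) = 2/Z + 1 = 1 + 2/Z)
q(G) = 11/9 - G (q(G) = (2 + 9)/9 - G = (1/9)*11 - G = 11/9 - G)
S(s, a) = sqrt(78 + a + s)
-12880 + S(q(-5 - 1*(-2)), 170) = -12880 + sqrt(78 + 170 + (11/9 - (-5 - 1*(-2)))) = -12880 + sqrt(78 + 170 + (11/9 - (-5 + 2))) = -12880 + sqrt(78 + 170 + (11/9 - 1*(-3))) = -12880 + sqrt(78 + 170 + (11/9 + 3)) = -12880 + sqrt(78 + 170 + 38/9) = -12880 + sqrt(2270/9) = -12880 + sqrt(2270)/3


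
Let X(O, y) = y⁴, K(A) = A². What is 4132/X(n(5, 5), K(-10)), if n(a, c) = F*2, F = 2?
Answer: 1033/25000000 ≈ 4.1320e-5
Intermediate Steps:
n(a, c) = 4 (n(a, c) = 2*2 = 4)
4132/X(n(5, 5), K(-10)) = 4132/(((-10)²)⁴) = 4132/(100⁴) = 4132/100000000 = 4132*(1/100000000) = 1033/25000000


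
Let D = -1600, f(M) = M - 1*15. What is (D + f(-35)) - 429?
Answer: -2079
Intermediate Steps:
f(M) = -15 + M (f(M) = M - 15 = -15 + M)
(D + f(-35)) - 429 = (-1600 + (-15 - 35)) - 429 = (-1600 - 50) - 429 = -1650 - 429 = -2079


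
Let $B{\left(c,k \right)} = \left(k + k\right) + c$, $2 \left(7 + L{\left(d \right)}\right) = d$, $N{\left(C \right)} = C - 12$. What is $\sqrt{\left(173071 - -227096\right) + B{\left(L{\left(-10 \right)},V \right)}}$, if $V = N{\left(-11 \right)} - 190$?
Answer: $\sqrt{399729} \approx 632.24$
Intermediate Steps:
$N{\left(C \right)} = -12 + C$
$L{\left(d \right)} = -7 + \frac{d}{2}$
$V = -213$ ($V = \left(-12 - 11\right) - 190 = -23 - 190 = -213$)
$B{\left(c,k \right)} = c + 2 k$ ($B{\left(c,k \right)} = 2 k + c = c + 2 k$)
$\sqrt{\left(173071 - -227096\right) + B{\left(L{\left(-10 \right)},V \right)}} = \sqrt{\left(173071 - -227096\right) + \left(\left(-7 + \frac{1}{2} \left(-10\right)\right) + 2 \left(-213\right)\right)} = \sqrt{\left(173071 + 227096\right) - 438} = \sqrt{400167 - 438} = \sqrt{399729}$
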